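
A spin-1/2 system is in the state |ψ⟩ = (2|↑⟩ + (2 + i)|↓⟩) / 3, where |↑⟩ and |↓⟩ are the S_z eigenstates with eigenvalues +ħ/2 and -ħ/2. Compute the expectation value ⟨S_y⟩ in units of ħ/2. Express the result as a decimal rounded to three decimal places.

0.444

⟨σ_y⟩ = 2 Im(a* b)/(|a|²+|b|²) with a = 2, b = (2 + i).
a* b = (4 + 2i), so ⟨σ_y⟩ = 4/9.
⟨S_y⟩ = (ħ/2)·⟨σ_y⟩.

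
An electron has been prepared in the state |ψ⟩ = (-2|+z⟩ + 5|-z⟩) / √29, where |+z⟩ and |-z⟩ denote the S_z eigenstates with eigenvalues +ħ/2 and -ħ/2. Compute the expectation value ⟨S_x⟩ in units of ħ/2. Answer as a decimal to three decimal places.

-0.690

⟨σ_x⟩ = 2 Re(a* b)/(|a|²+|b|²) with a = -2, b = 5.
a* b = -10, so ⟨σ_x⟩ = -20/29.
⟨S_x⟩ = (ħ/2)·⟨σ_x⟩.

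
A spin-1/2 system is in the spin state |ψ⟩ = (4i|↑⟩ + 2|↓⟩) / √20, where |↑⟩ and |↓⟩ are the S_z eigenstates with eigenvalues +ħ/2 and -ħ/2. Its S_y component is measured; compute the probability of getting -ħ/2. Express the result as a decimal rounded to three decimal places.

|-y⟩ = (|↑⟩ - i|↓⟩)/√2, so ⟨-y|ψ⟩ = (6i) / (√2·√20).
P = |6i|² / 40 = 36/40.

0.900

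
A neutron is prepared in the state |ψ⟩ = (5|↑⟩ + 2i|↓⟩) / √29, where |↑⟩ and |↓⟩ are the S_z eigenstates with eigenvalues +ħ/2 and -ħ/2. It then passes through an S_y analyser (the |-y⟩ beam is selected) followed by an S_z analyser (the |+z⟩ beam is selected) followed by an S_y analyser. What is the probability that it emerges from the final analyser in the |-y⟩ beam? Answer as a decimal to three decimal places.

0.039

First analyser (S_y): P(|-y⟩) = |⟨-y|ψ⟩|² = 9/58.
After stage 1 the state is |-y⟩; P(|+z⟩) = |⟨+z|-y⟩|² = 1/2.
After stage 2 the state is |+z⟩; P(|-y⟩) = |⟨-y|+z⟩|² = 1/2.
Joint probability = 9/58 × 1/2 × 1/2 = 0.039.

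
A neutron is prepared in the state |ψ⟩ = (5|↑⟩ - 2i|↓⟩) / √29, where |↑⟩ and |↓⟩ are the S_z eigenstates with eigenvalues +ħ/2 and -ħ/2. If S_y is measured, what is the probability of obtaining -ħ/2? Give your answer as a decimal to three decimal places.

0.845

|-y⟩ = (|↑⟩ - i|↓⟩)/√2, so ⟨-y|ψ⟩ = (7) / (√2·√29).
P = |7|² / 58 = 49/58.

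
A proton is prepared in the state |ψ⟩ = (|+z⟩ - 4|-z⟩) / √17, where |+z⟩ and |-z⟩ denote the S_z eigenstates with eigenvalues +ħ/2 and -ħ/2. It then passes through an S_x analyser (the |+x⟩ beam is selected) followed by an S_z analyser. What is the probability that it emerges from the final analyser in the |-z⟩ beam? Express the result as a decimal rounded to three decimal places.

0.132

First analyser (S_x): P(|+x⟩) = |⟨+x|ψ⟩|² = 9/34.
After stage 1 the state is |+x⟩; P(|-z⟩) = |⟨-z|+x⟩|² = 1/2.
Joint probability = 9/34 × 1/2 = 0.132.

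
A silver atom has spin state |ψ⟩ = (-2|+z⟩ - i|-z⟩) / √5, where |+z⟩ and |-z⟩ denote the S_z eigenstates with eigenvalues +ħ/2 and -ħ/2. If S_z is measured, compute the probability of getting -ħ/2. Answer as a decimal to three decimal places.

The -ħ/2 outcome corresponds to |-z⟩. Its amplitude in |ψ⟩ is -i/√5.
P = |-i|² / 5 = 1/5.

0.200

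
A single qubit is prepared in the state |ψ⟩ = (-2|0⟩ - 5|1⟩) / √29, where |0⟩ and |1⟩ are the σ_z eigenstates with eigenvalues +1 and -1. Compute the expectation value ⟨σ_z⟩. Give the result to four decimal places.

-0.7241

⟨σ_z⟩ = |a|² - |b|² divided by |a|²+|b|², with a, b the |0⟩, |1⟩ amplitudes.
= (4 - 25)/29 = -21/29.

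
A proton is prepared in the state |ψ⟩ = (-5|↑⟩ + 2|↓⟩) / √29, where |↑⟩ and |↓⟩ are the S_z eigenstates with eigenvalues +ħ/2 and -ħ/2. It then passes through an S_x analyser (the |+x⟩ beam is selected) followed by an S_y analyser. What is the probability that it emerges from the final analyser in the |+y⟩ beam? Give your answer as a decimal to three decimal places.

First analyser (S_x): P(|+x⟩) = |⟨+x|ψ⟩|² = 9/58.
After stage 1 the state is |+x⟩; P(|+y⟩) = |⟨+y|+x⟩|² = 1/2.
Joint probability = 9/58 × 1/2 = 0.078.

0.078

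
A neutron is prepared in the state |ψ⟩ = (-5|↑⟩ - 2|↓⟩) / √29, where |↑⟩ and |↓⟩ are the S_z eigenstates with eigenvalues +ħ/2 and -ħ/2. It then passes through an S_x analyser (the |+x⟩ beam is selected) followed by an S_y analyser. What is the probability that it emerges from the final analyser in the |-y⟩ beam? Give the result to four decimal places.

First analyser (S_x): P(|+x⟩) = |⟨+x|ψ⟩|² = 49/58.
After stage 1 the state is |+x⟩; P(|-y⟩) = |⟨-y|+x⟩|² = 1/2.
Joint probability = 49/58 × 1/2 = 0.4224.

0.4224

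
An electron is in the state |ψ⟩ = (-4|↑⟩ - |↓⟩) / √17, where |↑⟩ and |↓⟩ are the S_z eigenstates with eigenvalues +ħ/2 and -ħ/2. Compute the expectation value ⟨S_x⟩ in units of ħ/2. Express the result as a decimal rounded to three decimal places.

0.471

⟨σ_x⟩ = 2 Re(a* b)/(|a|²+|b|²) with a = -4, b = -1.
a* b = 4, so ⟨σ_x⟩ = 8/17.
⟨S_x⟩ = (ħ/2)·⟨σ_x⟩.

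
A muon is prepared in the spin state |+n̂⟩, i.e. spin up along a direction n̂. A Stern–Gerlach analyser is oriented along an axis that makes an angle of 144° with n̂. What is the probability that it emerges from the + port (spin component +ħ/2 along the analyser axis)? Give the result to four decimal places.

0.0955

For spin-½, the probability of finding spin-up along an axis at angle θ to the initial spin direction is cos²(θ/2); spin-down is sin²(θ/2).
θ = 144°, so P = cos²(72°) ≈ 0.0955.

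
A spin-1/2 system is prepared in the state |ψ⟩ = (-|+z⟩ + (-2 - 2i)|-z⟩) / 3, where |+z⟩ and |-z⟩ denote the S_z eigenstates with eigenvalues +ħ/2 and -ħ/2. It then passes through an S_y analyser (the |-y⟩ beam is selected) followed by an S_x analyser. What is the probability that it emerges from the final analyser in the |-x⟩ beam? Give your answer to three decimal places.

First analyser (S_y): P(|-y⟩) = |⟨-y|ψ⟩|² = 5/18.
After stage 1 the state is |-y⟩; P(|-x⟩) = |⟨-x|-y⟩|² = 1/2.
Joint probability = 5/18 × 1/2 = 0.139.

0.139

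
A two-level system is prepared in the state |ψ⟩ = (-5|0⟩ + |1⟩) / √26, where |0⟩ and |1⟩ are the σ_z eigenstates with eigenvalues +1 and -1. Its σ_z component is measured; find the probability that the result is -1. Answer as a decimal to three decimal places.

The -1 outcome corresponds to |1⟩. Its amplitude in |ψ⟩ is 1/√26.
P = |1|² / 26 = 1/26.

0.038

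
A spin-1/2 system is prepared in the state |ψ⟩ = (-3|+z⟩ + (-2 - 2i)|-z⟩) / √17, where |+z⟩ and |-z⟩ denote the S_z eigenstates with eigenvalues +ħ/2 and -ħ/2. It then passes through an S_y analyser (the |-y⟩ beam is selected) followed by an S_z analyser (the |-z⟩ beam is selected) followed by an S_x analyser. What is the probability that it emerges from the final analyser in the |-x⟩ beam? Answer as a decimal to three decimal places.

First analyser (S_y): P(|-y⟩) = |⟨-y|ψ⟩|² = 5/34.
After stage 1 the state is |-y⟩; P(|-z⟩) = |⟨-z|-y⟩|² = 1/2.
After stage 2 the state is |-z⟩; P(|-x⟩) = |⟨-x|-z⟩|² = 1/2.
Joint probability = 5/34 × 1/2 × 1/2 = 0.037.

0.037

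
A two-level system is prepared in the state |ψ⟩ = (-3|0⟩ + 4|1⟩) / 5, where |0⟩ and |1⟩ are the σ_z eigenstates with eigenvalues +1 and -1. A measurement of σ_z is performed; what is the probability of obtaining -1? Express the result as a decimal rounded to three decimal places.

0.640

The -1 outcome corresponds to |1⟩. Its amplitude in |ψ⟩ is 4/5.
P = |4|² / 25 = 16/25.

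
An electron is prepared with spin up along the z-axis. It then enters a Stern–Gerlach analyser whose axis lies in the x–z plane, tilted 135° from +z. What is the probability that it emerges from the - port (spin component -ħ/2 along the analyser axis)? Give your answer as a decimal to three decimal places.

0.854

For spin-½, the probability of finding spin-up along an axis at angle θ to the initial spin direction is cos²(θ/2); spin-down is sin²(θ/2).
θ = 135°, so P = sin²(67.5°) ≈ 0.854.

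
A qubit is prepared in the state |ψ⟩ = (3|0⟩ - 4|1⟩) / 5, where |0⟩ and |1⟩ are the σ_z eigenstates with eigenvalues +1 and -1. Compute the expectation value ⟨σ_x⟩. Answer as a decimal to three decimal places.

⟨σ_x⟩ = 2 Re(a* b)/(|a|²+|b|²) with a = 3, b = -4.
a* b = -12, so ⟨σ_x⟩ = -24/25.

-0.960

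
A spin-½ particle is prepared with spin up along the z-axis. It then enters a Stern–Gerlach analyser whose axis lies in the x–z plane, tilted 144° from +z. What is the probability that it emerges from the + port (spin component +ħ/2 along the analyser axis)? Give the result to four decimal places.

0.0955

For spin-½, the probability of finding spin-up along an axis at angle θ to the initial spin direction is cos²(θ/2); spin-down is sin²(θ/2).
θ = 144°, so P = cos²(72°) ≈ 0.0955.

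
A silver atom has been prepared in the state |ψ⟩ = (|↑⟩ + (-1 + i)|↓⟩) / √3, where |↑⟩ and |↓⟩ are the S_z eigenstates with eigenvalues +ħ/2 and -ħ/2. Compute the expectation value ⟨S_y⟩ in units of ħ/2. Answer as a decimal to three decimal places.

0.667

⟨σ_y⟩ = 2 Im(a* b)/(|a|²+|b|²) with a = 1, b = (-1 + i).
a* b = (-1 + i), so ⟨σ_y⟩ = 2/3.
⟨S_y⟩ = (ħ/2)·⟨σ_y⟩.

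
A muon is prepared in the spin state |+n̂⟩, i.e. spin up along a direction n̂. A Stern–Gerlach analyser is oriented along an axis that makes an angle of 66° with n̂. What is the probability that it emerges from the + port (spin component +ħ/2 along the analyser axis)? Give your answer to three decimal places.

0.703

For spin-½, the probability of finding spin-up along an axis at angle θ to the initial spin direction is cos²(θ/2); spin-down is sin²(θ/2).
θ = 66°, so P = cos²(33°) ≈ 0.703.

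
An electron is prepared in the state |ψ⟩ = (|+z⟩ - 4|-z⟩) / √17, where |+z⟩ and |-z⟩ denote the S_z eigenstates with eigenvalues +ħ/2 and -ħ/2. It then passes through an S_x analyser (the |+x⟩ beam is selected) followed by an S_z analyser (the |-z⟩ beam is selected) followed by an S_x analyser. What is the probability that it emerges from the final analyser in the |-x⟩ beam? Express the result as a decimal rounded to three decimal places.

0.066

First analyser (S_x): P(|+x⟩) = |⟨+x|ψ⟩|² = 9/34.
After stage 1 the state is |+x⟩; P(|-z⟩) = |⟨-z|+x⟩|² = 1/2.
After stage 2 the state is |-z⟩; P(|-x⟩) = |⟨-x|-z⟩|² = 1/2.
Joint probability = 9/34 × 1/2 × 1/2 = 0.066.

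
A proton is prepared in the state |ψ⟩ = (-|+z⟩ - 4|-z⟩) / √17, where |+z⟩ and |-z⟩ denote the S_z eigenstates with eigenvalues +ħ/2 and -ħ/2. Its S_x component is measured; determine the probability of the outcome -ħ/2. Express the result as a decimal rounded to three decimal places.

|-x⟩ = (|+z⟩ - |-z⟩)/√2, so ⟨-x|ψ⟩ = (3) / (√2·√17).
P = |3|² / 34 = 9/34.

0.265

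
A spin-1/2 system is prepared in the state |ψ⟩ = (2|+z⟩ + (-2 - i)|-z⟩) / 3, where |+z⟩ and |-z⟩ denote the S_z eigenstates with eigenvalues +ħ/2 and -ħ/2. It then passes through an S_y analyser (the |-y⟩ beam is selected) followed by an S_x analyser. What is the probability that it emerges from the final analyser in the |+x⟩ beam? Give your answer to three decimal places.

First analyser (S_y): P(|-y⟩) = |⟨-y|ψ⟩|² = 13/18.
After stage 1 the state is |-y⟩; P(|+x⟩) = |⟨+x|-y⟩|² = 1/2.
Joint probability = 13/18 × 1/2 = 0.361.

0.361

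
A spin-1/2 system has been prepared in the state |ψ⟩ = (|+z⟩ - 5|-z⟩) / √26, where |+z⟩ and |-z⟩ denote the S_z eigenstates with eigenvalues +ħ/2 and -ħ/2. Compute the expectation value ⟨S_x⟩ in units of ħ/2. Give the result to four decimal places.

⟨σ_x⟩ = 2 Re(a* b)/(|a|²+|b|²) with a = 1, b = -5.
a* b = -5, so ⟨σ_x⟩ = -10/26.
⟨S_x⟩ = (ħ/2)·⟨σ_x⟩.

-0.3846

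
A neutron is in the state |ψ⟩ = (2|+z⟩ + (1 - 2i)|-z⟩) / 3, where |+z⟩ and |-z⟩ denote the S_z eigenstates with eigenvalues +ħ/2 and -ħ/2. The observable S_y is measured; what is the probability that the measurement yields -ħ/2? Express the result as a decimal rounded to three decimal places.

|-y⟩ = (|+z⟩ - i|-z⟩)/√2, so ⟨-y|ψ⟩ = (4 + i) / (√2·3).
P = |4 + i|² / 18 = 17/18.

0.944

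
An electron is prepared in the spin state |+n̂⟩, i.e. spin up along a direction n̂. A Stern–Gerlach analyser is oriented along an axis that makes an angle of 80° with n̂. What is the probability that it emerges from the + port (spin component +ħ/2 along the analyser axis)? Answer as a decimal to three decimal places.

0.587

For spin-½, the probability of finding spin-up along an axis at angle θ to the initial spin direction is cos²(θ/2); spin-down is sin²(θ/2).
θ = 80°, so P = cos²(40°) ≈ 0.587.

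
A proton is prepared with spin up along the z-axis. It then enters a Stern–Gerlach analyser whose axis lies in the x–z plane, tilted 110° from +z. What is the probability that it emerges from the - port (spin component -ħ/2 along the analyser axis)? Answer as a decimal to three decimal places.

For spin-½, the probability of finding spin-up along an axis at angle θ to the initial spin direction is cos²(θ/2); spin-down is sin²(θ/2).
θ = 110°, so P = sin²(55°) ≈ 0.671.

0.671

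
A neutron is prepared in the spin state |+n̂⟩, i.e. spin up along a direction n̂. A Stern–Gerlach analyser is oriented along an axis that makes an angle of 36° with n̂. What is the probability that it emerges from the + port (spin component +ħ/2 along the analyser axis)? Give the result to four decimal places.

0.9045

For spin-½, the probability of finding spin-up along an axis at angle θ to the initial spin direction is cos²(θ/2); spin-down is sin²(θ/2).
θ = 36°, so P = cos²(18°) ≈ 0.9045.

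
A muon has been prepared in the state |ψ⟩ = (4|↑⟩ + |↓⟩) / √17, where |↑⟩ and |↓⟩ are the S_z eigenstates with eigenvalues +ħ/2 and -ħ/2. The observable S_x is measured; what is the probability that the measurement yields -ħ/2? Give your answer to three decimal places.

|-x⟩ = (|↑⟩ - |↓⟩)/√2, so ⟨-x|ψ⟩ = (3) / (√2·√17).
P = |3|² / 34 = 9/34.

0.265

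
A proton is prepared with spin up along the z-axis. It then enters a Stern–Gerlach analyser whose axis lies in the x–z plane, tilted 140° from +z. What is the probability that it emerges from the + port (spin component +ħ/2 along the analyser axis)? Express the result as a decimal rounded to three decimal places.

For spin-½, the probability of finding spin-up along an axis at angle θ to the initial spin direction is cos²(θ/2); spin-down is sin²(θ/2).
θ = 140°, so P = cos²(70°) ≈ 0.117.

0.117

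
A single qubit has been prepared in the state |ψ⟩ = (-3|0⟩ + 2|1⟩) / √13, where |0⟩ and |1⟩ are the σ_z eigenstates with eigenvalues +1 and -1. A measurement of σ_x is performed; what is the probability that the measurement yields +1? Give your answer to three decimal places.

0.038

|+x⟩ = (|0⟩ + |1⟩)/√2, so ⟨+x|ψ⟩ = (-1) / (√2·√13).
P = |-1|² / 26 = 1/26.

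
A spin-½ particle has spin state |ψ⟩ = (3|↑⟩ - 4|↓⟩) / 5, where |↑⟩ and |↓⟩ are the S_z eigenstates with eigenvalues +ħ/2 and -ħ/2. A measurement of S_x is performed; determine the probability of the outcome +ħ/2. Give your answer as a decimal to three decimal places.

|+x⟩ = (|↑⟩ + |↓⟩)/√2, so ⟨+x|ψ⟩ = (-1) / (√2·5).
P = |-1|² / 50 = 1/50.

0.020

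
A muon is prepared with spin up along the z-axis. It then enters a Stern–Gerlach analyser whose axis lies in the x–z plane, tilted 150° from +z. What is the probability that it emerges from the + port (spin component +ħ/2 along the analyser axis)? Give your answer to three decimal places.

0.067

For spin-½, the probability of finding spin-up along an axis at angle θ to the initial spin direction is cos²(θ/2); spin-down is sin²(θ/2).
θ = 150°, so P = cos²(75°) ≈ 0.067.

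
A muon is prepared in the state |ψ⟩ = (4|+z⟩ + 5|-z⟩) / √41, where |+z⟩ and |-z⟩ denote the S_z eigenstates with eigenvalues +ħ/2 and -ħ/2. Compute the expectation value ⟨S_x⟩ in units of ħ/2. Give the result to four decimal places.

⟨σ_x⟩ = 2 Re(a* b)/(|a|²+|b|²) with a = 4, b = 5.
a* b = 20, so ⟨σ_x⟩ = 40/41.
⟨S_x⟩ = (ħ/2)·⟨σ_x⟩.

0.9756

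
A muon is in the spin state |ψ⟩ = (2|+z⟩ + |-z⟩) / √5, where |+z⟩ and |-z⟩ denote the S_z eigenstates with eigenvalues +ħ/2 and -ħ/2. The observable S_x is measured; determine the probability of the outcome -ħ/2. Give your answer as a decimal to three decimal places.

0.100

|-x⟩ = (|+z⟩ - |-z⟩)/√2, so ⟨-x|ψ⟩ = (1) / (√2·√5).
P = |1|² / 10 = 1/10.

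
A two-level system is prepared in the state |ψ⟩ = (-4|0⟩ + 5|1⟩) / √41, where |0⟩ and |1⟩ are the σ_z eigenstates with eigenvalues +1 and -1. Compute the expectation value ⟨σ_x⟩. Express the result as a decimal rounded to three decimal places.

-0.976

⟨σ_x⟩ = 2 Re(a* b)/(|a|²+|b|²) with a = -4, b = 5.
a* b = -20, so ⟨σ_x⟩ = -40/41.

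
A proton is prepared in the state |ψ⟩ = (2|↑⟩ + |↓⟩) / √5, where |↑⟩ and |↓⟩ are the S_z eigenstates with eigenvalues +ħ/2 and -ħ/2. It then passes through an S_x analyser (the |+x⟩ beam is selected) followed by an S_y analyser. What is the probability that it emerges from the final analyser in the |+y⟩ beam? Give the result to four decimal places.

First analyser (S_x): P(|+x⟩) = |⟨+x|ψ⟩|² = 9/10.
After stage 1 the state is |+x⟩; P(|+y⟩) = |⟨+y|+x⟩|² = 1/2.
Joint probability = 9/10 × 1/2 = 0.4500.

0.4500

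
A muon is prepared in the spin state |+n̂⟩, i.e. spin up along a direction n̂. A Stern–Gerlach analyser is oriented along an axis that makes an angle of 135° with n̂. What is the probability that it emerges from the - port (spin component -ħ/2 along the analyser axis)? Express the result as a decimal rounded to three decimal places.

For spin-½, the probability of finding spin-up along an axis at angle θ to the initial spin direction is cos²(θ/2); spin-down is sin²(θ/2).
θ = 135°, so P = sin²(67.5°) ≈ 0.854.

0.854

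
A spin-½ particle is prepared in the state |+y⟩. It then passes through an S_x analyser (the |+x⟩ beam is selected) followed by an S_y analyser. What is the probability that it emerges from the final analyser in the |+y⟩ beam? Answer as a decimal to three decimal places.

First analyser (S_x): from |+y⟩, P(|+x⟩) = 1/2.
After stage 1 the state is |+x⟩; P(|+y⟩) = |⟨+y|+x⟩|² = 1/2.
Joint probability = 1/2 × 1/2 = 0.250.

0.250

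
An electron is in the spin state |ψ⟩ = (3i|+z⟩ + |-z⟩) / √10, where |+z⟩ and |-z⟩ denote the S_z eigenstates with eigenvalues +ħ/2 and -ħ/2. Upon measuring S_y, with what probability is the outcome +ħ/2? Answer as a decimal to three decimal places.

0.200

|+y⟩ = (|+z⟩ + i|-z⟩)/√2, so ⟨+y|ψ⟩ = (2i) / (√2·√10).
P = |2i|² / 20 = 4/20.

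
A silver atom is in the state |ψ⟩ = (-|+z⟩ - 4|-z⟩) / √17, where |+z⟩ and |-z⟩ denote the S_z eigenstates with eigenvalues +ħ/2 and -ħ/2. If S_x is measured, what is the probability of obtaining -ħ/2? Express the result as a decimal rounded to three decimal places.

0.265

|-x⟩ = (|+z⟩ - |-z⟩)/√2, so ⟨-x|ψ⟩ = (3) / (√2·√17).
P = |3|² / 34 = 9/34.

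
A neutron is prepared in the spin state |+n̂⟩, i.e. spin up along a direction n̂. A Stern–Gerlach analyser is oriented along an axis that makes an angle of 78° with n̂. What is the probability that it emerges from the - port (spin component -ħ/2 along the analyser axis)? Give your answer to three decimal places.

0.396

For spin-½, the probability of finding spin-up along an axis at angle θ to the initial spin direction is cos²(θ/2); spin-down is sin²(θ/2).
θ = 78°, so P = sin²(39°) ≈ 0.396.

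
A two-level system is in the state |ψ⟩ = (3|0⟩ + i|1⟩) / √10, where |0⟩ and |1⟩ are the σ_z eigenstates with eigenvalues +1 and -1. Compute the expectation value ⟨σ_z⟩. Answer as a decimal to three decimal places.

⟨σ_z⟩ = |a|² - |b|² divided by |a|²+|b|², with a, b the |0⟩, |1⟩ amplitudes.
= (9 - 1)/10 = 8/10.

0.800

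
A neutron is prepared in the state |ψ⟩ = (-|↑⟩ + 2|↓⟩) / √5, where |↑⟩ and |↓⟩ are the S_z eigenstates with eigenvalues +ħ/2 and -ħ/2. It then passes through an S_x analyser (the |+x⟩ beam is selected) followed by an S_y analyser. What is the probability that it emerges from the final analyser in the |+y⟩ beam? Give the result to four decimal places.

0.0500

First analyser (S_x): P(|+x⟩) = |⟨+x|ψ⟩|² = 1/10.
After stage 1 the state is |+x⟩; P(|+y⟩) = |⟨+y|+x⟩|² = 1/2.
Joint probability = 1/10 × 1/2 = 0.0500.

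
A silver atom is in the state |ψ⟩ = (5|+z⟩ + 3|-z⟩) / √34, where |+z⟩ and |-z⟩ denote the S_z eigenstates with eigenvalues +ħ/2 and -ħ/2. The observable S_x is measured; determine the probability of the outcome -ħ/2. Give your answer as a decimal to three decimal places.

|-x⟩ = (|+z⟩ - |-z⟩)/√2, so ⟨-x|ψ⟩ = (2) / (√2·√34).
P = |2|² / 68 = 4/68.

0.059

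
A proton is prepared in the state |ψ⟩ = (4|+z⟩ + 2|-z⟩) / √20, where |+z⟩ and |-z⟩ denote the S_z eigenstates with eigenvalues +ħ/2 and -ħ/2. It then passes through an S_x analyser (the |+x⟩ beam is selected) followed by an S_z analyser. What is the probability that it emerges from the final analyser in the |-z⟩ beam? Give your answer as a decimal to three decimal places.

0.450

First analyser (S_x): P(|+x⟩) = |⟨+x|ψ⟩|² = 36/40.
After stage 1 the state is |+x⟩; P(|-z⟩) = |⟨-z|+x⟩|² = 1/2.
Joint probability = 36/40 × 1/2 = 0.450.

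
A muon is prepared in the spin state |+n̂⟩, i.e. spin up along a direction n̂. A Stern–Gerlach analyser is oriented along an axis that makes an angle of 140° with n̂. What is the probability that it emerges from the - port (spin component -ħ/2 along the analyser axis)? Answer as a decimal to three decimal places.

For spin-½, the probability of finding spin-up along an axis at angle θ to the initial spin direction is cos²(θ/2); spin-down is sin²(θ/2).
θ = 140°, so P = sin²(70°) ≈ 0.883.

0.883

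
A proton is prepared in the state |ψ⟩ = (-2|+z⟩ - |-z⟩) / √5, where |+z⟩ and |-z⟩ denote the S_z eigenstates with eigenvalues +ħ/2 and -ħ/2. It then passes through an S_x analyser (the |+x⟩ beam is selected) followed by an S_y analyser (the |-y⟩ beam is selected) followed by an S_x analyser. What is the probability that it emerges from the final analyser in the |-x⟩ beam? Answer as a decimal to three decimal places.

First analyser (S_x): P(|+x⟩) = |⟨+x|ψ⟩|² = 9/10.
After stage 1 the state is |+x⟩; P(|-y⟩) = |⟨-y|+x⟩|² = 1/2.
After stage 2 the state is |-y⟩; P(|-x⟩) = |⟨-x|-y⟩|² = 1/2.
Joint probability = 9/10 × 1/2 × 1/2 = 0.225.

0.225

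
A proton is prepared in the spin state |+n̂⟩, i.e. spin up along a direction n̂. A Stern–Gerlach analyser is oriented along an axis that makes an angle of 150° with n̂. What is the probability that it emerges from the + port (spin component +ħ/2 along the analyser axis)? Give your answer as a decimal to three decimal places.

0.067

For spin-½, the probability of finding spin-up along an axis at angle θ to the initial spin direction is cos²(θ/2); spin-down is sin²(θ/2).
θ = 150°, so P = cos²(75°) ≈ 0.067.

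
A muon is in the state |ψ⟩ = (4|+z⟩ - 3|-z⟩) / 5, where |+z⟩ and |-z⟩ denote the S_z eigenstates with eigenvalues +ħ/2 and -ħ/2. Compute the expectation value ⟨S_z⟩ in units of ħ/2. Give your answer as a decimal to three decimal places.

0.280

⟨σ_z⟩ = |a|² - |b|² divided by |a|²+|b|², with a, b the |+z⟩, |-z⟩ amplitudes.
= (16 - 9)/25 = 7/25.
⟨S_z⟩ = (ħ/2)·⟨σ_z⟩.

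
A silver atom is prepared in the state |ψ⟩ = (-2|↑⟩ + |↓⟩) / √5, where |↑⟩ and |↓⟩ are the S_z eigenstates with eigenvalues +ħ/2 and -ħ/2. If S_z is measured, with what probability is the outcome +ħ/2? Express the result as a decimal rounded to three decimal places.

The +ħ/2 outcome corresponds to |↑⟩. Its amplitude in |ψ⟩ is -2/√5.
P = |-2|² / 5 = 4/5.

0.800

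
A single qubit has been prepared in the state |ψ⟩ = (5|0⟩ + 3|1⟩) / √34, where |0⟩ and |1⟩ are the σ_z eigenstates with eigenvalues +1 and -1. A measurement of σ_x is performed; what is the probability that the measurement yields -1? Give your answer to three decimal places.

|-x⟩ = (|0⟩ - |1⟩)/√2, so ⟨-x|ψ⟩ = (2) / (√2·√34).
P = |2|² / 68 = 4/68.

0.059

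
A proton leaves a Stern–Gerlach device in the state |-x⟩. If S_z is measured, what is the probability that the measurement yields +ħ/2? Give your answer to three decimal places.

0.500

In the S_z basis, |-x⟩ = (|+z⟩ - |-z⟩)/√2 and |+z⟩ = |+z⟩.
|⟨+z|-x⟩|² = 1/2.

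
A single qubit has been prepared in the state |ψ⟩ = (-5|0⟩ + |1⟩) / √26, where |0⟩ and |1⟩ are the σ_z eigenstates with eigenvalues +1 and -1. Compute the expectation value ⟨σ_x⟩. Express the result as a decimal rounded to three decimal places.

-0.385

⟨σ_x⟩ = 2 Re(a* b)/(|a|²+|b|²) with a = -5, b = 1.
a* b = -5, so ⟨σ_x⟩ = -10/26.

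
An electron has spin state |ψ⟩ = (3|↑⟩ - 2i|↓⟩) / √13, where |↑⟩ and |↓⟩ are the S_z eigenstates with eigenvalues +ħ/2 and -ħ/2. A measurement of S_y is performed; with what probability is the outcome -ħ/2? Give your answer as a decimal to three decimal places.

0.962

|-y⟩ = (|↑⟩ - i|↓⟩)/√2, so ⟨-y|ψ⟩ = (5) / (√2·√13).
P = |5|² / 26 = 25/26.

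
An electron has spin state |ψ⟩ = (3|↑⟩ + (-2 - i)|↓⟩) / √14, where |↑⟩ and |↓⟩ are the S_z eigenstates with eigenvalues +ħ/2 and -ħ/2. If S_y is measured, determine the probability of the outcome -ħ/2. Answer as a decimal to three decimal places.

0.714

|-y⟩ = (|↑⟩ - i|↓⟩)/√2, so ⟨-y|ψ⟩ = (4 - 2i) / (√2·√14).
P = |4 - 2i|² / 28 = 20/28.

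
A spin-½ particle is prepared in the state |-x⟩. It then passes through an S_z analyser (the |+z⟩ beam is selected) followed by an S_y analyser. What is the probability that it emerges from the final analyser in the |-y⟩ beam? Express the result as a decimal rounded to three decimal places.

First analyser (S_z): from |-x⟩, P(|+z⟩) = 1/2.
After stage 1 the state is |+z⟩; P(|-y⟩) = |⟨-y|+z⟩|² = 1/2.
Joint probability = 1/2 × 1/2 = 0.250.

0.250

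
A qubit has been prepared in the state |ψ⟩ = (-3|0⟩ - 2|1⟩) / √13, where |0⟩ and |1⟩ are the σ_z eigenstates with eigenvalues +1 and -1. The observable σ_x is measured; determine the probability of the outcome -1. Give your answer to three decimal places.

|-x⟩ = (|0⟩ - |1⟩)/√2, so ⟨-x|ψ⟩ = (-1) / (√2·√13).
P = |-1|² / 26 = 1/26.

0.038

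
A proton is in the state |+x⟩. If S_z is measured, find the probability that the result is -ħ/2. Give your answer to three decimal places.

In the S_z basis, |+x⟩ = (|↑⟩ + |↓⟩)/√2 and |-z⟩ = |↓⟩.
|⟨-z|+x⟩|² = 1/2.

0.500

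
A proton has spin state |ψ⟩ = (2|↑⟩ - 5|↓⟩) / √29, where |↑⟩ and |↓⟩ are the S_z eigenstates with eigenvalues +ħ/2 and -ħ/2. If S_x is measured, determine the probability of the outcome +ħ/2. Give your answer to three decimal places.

0.155

|+x⟩ = (|↑⟩ + |↓⟩)/√2, so ⟨+x|ψ⟩ = (-3) / (√2·√29).
P = |-3|² / 58 = 9/58.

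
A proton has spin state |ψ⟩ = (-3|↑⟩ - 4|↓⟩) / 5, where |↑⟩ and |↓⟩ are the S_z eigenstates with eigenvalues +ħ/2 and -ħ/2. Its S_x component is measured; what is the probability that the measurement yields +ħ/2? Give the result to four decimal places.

|+x⟩ = (|↑⟩ + |↓⟩)/√2, so ⟨+x|ψ⟩ = (-7) / (√2·5).
P = |-7|² / 50 = 49/50.

0.9800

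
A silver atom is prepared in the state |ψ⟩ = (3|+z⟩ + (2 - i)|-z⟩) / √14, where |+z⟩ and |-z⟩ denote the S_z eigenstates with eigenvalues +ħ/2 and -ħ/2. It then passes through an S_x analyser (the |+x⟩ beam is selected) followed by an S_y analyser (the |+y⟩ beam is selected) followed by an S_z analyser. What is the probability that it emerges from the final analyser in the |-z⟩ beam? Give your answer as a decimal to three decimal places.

0.232

First analyser (S_x): P(|+x⟩) = |⟨+x|ψ⟩|² = 26/28.
After stage 1 the state is |+x⟩; P(|+y⟩) = |⟨+y|+x⟩|² = 1/2.
After stage 2 the state is |+y⟩; P(|-z⟩) = |⟨-z|+y⟩|² = 1/2.
Joint probability = 26/28 × 1/2 × 1/2 = 0.232.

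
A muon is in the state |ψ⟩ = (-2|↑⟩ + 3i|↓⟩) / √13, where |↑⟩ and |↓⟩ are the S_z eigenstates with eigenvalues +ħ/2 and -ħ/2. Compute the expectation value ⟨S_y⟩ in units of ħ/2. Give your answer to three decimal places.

⟨σ_y⟩ = 2 Im(a* b)/(|a|²+|b|²) with a = -2, b = 3i.
a* b = -6i, so ⟨σ_y⟩ = -12/13.
⟨S_y⟩ = (ħ/2)·⟨σ_y⟩.

-0.923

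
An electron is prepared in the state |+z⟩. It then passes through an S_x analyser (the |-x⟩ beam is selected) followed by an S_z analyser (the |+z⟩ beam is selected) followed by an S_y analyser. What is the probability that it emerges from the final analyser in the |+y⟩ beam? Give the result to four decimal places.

0.1250

First analyser (S_x): from |+z⟩, P(|-x⟩) = 1/2.
After stage 1 the state is |-x⟩; P(|+z⟩) = |⟨+z|-x⟩|² = 1/2.
After stage 2 the state is |+z⟩; P(|+y⟩) = |⟨+y|+z⟩|² = 1/2.
Joint probability = 1/2 × 1/2 × 1/2 = 0.1250.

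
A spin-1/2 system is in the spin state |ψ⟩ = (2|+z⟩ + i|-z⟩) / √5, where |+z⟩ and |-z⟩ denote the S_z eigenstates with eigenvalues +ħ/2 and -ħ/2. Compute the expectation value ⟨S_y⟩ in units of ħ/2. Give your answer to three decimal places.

⟨σ_y⟩ = 2 Im(a* b)/(|a|²+|b|²) with a = 2, b = i.
a* b = 2i, so ⟨σ_y⟩ = 4/5.
⟨S_y⟩ = (ħ/2)·⟨σ_y⟩.

0.800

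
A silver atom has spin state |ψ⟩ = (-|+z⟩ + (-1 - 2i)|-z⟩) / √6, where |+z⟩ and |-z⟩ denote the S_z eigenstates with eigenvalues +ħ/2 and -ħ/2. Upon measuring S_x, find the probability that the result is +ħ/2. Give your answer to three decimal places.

|+x⟩ = (|+z⟩ + |-z⟩)/√2, so ⟨+x|ψ⟩ = (-2 - 2i) / (√2·√6).
P = |-2 - 2i|² / 12 = 8/12.

0.667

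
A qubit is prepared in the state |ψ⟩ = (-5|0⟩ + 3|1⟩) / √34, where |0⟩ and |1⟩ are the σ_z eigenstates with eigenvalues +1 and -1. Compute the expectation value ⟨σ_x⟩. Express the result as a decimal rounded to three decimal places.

-0.882

⟨σ_x⟩ = 2 Re(a* b)/(|a|²+|b|²) with a = -5, b = 3.
a* b = -15, so ⟨σ_x⟩ = -30/34.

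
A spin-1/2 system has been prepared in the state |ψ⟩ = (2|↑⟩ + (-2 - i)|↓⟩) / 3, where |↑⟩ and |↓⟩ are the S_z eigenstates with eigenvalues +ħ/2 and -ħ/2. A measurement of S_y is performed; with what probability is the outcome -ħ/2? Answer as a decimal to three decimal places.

0.722

|-y⟩ = (|↑⟩ - i|↓⟩)/√2, so ⟨-y|ψ⟩ = (3 - 2i) / (√2·3).
P = |3 - 2i|² / 18 = 13/18.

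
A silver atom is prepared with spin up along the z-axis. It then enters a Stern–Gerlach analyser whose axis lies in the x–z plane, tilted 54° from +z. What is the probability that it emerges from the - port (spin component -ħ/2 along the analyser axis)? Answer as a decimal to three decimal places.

For spin-½, the probability of finding spin-up along an axis at angle θ to the initial spin direction is cos²(θ/2); spin-down is sin²(θ/2).
θ = 54°, so P = sin²(27°) ≈ 0.206.

0.206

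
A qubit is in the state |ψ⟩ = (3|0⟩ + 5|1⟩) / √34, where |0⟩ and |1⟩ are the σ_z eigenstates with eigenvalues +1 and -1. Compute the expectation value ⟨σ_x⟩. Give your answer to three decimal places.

0.882

⟨σ_x⟩ = 2 Re(a* b)/(|a|²+|b|²) with a = 3, b = 5.
a* b = 15, so ⟨σ_x⟩ = 30/34.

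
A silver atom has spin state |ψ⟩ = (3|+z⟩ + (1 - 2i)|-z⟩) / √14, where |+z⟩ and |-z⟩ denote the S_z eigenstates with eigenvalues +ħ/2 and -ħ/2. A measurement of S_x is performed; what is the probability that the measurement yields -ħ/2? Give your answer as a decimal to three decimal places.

0.286

|-x⟩ = (|+z⟩ - |-z⟩)/√2, so ⟨-x|ψ⟩ = (2 + 2i) / (√2·√14).
P = |2 + 2i|² / 28 = 8/28.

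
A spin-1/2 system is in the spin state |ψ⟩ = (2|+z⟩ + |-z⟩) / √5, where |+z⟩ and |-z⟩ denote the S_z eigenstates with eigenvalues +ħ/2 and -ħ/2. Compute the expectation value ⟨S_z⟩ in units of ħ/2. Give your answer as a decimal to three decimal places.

0.600

⟨σ_z⟩ = |a|² - |b|² divided by |a|²+|b|², with a, b the |+z⟩, |-z⟩ amplitudes.
= (4 - 1)/5 = 3/5.
⟨S_z⟩ = (ħ/2)·⟨σ_z⟩.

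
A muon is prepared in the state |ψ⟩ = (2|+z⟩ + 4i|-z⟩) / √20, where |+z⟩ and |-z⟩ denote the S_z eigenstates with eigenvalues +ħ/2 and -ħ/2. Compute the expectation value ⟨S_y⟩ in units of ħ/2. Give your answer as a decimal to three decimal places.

0.800

⟨σ_y⟩ = 2 Im(a* b)/(|a|²+|b|²) with a = 2, b = 4i.
a* b = 8i, so ⟨σ_y⟩ = 16/20.
⟨S_y⟩ = (ħ/2)·⟨σ_y⟩.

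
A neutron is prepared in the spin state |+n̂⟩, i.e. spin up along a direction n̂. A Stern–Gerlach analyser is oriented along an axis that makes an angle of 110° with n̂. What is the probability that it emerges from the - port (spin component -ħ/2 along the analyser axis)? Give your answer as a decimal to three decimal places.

0.671

For spin-½, the probability of finding spin-up along an axis at angle θ to the initial spin direction is cos²(θ/2); spin-down is sin²(θ/2).
θ = 110°, so P = sin²(55°) ≈ 0.671.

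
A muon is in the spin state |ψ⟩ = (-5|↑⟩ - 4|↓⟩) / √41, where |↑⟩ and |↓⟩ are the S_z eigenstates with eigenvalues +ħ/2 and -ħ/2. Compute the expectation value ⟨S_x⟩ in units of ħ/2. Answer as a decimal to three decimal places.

0.976

⟨σ_x⟩ = 2 Re(a* b)/(|a|²+|b|²) with a = -5, b = -4.
a* b = 20, so ⟨σ_x⟩ = 40/41.
⟨S_x⟩ = (ħ/2)·⟨σ_x⟩.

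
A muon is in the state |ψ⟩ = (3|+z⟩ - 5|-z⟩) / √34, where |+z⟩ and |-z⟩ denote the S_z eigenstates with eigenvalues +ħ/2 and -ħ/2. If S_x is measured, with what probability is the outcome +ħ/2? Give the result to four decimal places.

|+x⟩ = (|+z⟩ + |-z⟩)/√2, so ⟨+x|ψ⟩ = (-2) / (√2·√34).
P = |-2|² / 68 = 4/68.

0.0588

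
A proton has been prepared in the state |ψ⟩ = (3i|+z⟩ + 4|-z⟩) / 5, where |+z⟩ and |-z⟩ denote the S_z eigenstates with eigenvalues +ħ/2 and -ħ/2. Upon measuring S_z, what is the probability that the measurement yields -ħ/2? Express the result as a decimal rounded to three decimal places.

0.640

The -ħ/2 outcome corresponds to |-z⟩. Its amplitude in |ψ⟩ is 4/5.
P = |4|² / 25 = 16/25.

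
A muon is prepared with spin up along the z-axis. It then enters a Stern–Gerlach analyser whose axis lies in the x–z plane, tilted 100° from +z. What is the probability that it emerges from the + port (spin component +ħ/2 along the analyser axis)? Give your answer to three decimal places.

For spin-½, the probability of finding spin-up along an axis at angle θ to the initial spin direction is cos²(θ/2); spin-down is sin²(θ/2).
θ = 100°, so P = cos²(50°) ≈ 0.413.

0.413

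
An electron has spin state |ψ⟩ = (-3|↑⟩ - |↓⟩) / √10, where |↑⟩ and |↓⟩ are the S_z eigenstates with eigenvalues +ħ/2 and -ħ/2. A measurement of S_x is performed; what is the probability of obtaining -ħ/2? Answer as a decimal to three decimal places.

0.200

|-x⟩ = (|↑⟩ - |↓⟩)/√2, so ⟨-x|ψ⟩ = (-2) / (√2·√10).
P = |-2|² / 20 = 4/20.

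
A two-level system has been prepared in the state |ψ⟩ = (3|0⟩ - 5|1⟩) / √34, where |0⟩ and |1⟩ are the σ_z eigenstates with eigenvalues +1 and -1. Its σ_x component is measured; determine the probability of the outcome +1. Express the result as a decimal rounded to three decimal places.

0.059

|+x⟩ = (|0⟩ + |1⟩)/√2, so ⟨+x|ψ⟩ = (-2) / (√2·√34).
P = |-2|² / 68 = 4/68.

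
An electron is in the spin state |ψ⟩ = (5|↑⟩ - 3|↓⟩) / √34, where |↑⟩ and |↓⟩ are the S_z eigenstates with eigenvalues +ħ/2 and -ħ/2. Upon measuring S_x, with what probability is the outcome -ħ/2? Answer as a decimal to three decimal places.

0.941

|-x⟩ = (|↑⟩ - |↓⟩)/√2, so ⟨-x|ψ⟩ = (8) / (√2·√34).
P = |8|² / 68 = 64/68.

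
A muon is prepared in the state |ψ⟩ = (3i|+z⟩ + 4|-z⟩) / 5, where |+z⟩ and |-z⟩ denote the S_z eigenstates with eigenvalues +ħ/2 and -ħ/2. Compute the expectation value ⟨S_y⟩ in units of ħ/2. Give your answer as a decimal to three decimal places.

⟨σ_y⟩ = 2 Im(a* b)/(|a|²+|b|²) with a = 3i, b = 4.
a* b = -12i, so ⟨σ_y⟩ = -24/25.
⟨S_y⟩ = (ħ/2)·⟨σ_y⟩.

-0.960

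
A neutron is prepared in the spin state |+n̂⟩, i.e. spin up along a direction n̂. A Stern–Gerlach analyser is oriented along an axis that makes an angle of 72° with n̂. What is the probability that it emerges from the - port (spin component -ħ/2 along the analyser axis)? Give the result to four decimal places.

0.3455

For spin-½, the probability of finding spin-up along an axis at angle θ to the initial spin direction is cos²(θ/2); spin-down is sin²(θ/2).
θ = 72°, so P = sin²(36°) ≈ 0.3455.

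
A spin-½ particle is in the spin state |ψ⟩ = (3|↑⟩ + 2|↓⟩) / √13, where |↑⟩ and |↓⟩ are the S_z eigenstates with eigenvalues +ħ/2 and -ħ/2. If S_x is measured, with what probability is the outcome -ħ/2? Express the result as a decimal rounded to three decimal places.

|-x⟩ = (|↑⟩ - |↓⟩)/√2, so ⟨-x|ψ⟩ = (1) / (√2·√13).
P = |1|² / 26 = 1/26.

0.038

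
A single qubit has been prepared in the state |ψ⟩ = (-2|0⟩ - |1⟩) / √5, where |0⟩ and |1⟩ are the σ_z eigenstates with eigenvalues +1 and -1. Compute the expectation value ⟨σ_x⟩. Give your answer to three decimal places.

0.800

⟨σ_x⟩ = 2 Re(a* b)/(|a|²+|b|²) with a = -2, b = -1.
a* b = 2, so ⟨σ_x⟩ = 4/5.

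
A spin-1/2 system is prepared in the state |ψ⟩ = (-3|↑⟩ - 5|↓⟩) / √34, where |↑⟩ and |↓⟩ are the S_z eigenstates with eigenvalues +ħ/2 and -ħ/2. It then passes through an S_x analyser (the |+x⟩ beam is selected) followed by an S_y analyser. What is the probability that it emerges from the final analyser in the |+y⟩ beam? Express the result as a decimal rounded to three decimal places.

First analyser (S_x): P(|+x⟩) = |⟨+x|ψ⟩|² = 64/68.
After stage 1 the state is |+x⟩; P(|+y⟩) = |⟨+y|+x⟩|² = 1/2.
Joint probability = 64/68 × 1/2 = 0.471.

0.471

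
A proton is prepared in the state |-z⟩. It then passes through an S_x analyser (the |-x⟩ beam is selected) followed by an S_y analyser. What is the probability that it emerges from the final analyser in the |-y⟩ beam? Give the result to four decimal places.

0.2500

First analyser (S_x): from |-z⟩, P(|-x⟩) = 1/2.
After stage 1 the state is |-x⟩; P(|-y⟩) = |⟨-y|-x⟩|² = 1/2.
Joint probability = 1/2 × 1/2 = 0.2500.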